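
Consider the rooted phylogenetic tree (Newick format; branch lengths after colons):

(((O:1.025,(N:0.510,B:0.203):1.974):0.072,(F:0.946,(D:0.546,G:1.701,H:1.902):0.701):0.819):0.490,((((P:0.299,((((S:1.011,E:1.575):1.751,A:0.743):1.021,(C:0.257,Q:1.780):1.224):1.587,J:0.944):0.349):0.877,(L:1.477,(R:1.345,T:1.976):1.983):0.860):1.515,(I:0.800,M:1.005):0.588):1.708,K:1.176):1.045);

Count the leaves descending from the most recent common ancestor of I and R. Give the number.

12

The MRCA of I and R is the node subtending (((P,((((S,E),A),(C,Q)),J)),(L,(R,T))),(I,M)).
That clade contains 12 terminal taxa: A, C, E, I, J, L, M, P, Q, R, S, T.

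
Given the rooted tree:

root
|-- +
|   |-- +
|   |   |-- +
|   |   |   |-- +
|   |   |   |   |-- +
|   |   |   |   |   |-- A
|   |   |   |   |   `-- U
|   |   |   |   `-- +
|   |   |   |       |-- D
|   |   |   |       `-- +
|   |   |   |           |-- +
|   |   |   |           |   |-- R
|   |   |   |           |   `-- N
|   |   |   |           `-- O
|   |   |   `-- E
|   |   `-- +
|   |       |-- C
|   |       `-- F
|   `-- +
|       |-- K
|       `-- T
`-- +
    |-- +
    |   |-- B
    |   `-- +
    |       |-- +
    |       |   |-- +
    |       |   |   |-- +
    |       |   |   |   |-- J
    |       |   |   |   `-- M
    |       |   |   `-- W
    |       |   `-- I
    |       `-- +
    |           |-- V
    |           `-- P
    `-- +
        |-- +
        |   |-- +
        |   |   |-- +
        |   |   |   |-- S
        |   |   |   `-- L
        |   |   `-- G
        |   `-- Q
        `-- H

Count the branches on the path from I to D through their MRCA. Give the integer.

The MRCA of I and D is the root of the tree.
From I up to that node: 5 branches. From D up to the same node: 6 branches. Total: 5 + 6 = 11.

11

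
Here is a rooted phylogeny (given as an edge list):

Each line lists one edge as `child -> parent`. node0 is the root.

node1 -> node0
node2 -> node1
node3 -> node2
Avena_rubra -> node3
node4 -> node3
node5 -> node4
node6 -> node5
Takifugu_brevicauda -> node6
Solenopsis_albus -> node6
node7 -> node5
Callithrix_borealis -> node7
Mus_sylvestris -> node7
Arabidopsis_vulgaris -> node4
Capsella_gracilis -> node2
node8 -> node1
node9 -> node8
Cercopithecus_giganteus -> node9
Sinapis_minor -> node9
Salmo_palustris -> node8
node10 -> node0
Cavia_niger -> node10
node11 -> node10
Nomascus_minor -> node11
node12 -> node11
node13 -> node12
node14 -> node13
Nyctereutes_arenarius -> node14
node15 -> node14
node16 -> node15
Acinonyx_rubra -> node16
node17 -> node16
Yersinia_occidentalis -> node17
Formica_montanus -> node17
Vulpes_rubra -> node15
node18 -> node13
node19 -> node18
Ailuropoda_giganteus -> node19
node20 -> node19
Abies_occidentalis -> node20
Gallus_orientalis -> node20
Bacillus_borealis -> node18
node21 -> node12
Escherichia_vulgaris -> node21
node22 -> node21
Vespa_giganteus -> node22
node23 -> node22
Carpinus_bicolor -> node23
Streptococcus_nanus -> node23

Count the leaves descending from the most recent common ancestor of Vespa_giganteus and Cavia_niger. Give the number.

15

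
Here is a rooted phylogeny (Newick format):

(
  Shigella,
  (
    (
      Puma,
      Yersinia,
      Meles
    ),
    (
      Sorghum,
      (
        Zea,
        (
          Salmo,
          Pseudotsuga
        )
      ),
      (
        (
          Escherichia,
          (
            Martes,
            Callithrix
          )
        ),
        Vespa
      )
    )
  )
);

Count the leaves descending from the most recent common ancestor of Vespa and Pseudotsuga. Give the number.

8

The MRCA of Vespa and Pseudotsuga is the node subtending (Sorghum,(Zea,(Salmo,Pseudotsuga)),((Escherichia,(Martes,Callithrix)),Vespa)).
That clade contains 8 terminal taxa: Callithrix, Escherichia, Martes, Pseudotsuga, Salmo, Sorghum, Vespa, Zea.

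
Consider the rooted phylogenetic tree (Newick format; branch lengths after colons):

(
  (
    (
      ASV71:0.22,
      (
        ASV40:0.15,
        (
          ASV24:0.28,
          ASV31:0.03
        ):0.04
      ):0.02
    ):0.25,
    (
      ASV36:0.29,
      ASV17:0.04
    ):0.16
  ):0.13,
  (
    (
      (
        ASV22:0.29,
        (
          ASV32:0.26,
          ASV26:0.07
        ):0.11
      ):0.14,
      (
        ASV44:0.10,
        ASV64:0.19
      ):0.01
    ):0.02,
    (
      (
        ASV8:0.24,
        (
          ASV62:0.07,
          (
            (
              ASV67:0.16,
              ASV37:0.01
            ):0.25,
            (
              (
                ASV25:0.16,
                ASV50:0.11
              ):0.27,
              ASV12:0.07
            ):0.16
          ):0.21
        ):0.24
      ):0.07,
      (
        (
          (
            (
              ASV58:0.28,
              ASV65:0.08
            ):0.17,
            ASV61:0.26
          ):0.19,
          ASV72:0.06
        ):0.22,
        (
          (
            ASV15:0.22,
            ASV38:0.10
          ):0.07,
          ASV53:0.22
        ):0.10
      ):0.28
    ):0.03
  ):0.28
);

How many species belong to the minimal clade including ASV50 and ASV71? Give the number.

The MRCA of ASV50 and ASV71 is the root, so the clade is the entire tree.
That clade contains 25 terminal taxa: ASV12, ASV15, ASV17, ASV22, ASV24, ASV25, ASV26, ASV31, ASV32, ASV36, ASV37, ASV38, ASV40, ASV44, ASV50, ASV53, ASV58, ASV61, ASV62, ASV64, ASV65, ASV67, ASV71, ASV72, ASV8.

25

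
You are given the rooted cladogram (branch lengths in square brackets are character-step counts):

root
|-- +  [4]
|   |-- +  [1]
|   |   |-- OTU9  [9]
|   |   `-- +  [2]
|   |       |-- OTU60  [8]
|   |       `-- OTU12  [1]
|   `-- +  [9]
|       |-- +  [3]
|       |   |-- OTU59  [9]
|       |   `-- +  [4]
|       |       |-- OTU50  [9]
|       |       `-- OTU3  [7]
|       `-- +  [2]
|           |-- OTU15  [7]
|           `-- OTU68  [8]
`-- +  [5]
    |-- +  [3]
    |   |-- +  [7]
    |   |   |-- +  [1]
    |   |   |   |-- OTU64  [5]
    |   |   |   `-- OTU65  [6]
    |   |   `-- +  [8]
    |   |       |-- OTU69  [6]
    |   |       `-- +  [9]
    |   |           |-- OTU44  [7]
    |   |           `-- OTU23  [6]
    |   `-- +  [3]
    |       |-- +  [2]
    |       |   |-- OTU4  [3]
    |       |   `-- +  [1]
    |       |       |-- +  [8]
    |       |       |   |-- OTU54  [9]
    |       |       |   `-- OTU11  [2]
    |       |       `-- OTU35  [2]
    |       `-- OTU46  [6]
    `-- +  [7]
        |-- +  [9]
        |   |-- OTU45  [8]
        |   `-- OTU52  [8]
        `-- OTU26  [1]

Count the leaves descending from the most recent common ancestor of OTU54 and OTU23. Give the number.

The MRCA of OTU54 and OTU23 is the node subtending (((OTU64,OTU65),(OTU69,(OTU44,OTU23))),((OTU4,((OTU54,OTU11),OTU35)),OTU46)).
That clade contains 10 terminal taxa: OTU11, OTU23, OTU35, OTU4, OTU44, OTU46, OTU54, OTU64, OTU65, OTU69.

10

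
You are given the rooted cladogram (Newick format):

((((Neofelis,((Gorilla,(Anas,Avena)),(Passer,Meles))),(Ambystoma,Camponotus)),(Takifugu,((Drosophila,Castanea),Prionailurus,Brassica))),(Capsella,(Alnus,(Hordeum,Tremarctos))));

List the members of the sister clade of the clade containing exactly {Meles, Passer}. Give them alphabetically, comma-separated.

Anas, Avena, Gorilla

The clade containing exactly {Meles, Passer} attaches to the tree at the node subtending ((Gorilla,(Anas,Avena)),(Passer,Meles)).
The other lineage descending from that same node — the sister group — is (Gorilla,(Anas,Avena)); its 3 tips in alphabetical order are the answer.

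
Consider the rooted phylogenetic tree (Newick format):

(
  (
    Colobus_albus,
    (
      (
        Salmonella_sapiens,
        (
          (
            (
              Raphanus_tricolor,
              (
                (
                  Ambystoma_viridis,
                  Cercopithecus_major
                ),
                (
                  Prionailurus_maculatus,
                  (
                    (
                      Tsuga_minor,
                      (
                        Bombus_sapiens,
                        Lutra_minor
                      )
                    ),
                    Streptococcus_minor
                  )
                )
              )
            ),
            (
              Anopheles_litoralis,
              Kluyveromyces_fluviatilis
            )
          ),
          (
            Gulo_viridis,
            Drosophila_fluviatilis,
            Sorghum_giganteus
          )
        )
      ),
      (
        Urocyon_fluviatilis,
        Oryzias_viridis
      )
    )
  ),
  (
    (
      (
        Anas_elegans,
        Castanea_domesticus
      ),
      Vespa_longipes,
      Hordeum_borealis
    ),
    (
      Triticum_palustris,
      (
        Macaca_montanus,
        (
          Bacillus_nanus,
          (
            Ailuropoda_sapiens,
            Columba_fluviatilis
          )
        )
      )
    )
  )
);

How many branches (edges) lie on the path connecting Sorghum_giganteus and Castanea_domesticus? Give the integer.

The MRCA of Sorghum_giganteus and Castanea_domesticus is the root of the tree.
From Sorghum_giganteus up to that node: 6 branches. From Castanea_domesticus up to the same node: 4 branches. Total: 6 + 4 = 10.

10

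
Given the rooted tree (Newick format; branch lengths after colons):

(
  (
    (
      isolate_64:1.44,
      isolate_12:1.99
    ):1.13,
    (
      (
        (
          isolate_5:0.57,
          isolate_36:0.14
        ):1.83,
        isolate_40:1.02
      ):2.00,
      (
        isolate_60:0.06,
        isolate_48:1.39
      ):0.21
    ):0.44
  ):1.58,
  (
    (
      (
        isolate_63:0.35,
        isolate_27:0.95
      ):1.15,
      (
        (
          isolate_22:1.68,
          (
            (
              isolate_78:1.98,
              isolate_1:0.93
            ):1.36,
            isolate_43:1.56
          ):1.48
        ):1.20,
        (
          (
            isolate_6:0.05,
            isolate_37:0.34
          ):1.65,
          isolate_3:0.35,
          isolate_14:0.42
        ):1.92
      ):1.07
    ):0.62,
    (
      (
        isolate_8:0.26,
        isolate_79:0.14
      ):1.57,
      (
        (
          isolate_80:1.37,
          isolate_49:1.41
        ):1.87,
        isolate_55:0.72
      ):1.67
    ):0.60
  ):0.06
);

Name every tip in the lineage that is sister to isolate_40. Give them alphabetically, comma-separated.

isolate_40 attaches to the tree at the node subtending ((isolate_5,isolate_36),isolate_40).
The other lineage descending from that same node — the sister group — is (isolate_5,isolate_36); its 2 tips in alphabetical order are the answer.

isolate_36, isolate_5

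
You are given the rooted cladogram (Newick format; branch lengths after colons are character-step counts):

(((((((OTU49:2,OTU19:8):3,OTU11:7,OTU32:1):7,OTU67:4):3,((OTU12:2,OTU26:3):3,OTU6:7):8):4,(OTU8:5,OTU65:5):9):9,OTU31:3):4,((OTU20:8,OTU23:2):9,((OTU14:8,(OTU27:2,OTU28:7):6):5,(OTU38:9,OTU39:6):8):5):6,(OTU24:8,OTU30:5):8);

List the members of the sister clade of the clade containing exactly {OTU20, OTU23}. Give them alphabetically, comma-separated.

OTU14, OTU27, OTU28, OTU38, OTU39

The clade containing exactly {OTU20, OTU23} attaches to the tree at the node subtending ((OTU20,OTU23),((OTU14,(OTU27,OTU28)),(OTU38,OTU39))).
The other lineage descending from that same node — the sister group — is ((OTU14,(OTU27,OTU28)),(OTU38,OTU39)); its 5 tips in alphabetical order are the answer.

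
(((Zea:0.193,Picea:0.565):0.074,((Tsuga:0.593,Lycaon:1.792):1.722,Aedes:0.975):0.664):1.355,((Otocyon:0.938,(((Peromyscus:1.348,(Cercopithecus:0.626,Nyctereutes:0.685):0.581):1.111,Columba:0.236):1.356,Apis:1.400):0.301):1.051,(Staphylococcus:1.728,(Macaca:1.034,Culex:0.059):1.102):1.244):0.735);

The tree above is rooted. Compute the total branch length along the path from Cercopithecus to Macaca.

The path runs Cercopithecus → … → MRCA → … → Macaca; the MRCA is the node subtending ((Otocyon,(((Peromyscus,(Cercopithecus,Nyctereutes)),Columba),Apis)),(Staphylococcus,(Macaca,Culex))).
Branch lengths along that path: 0.626 + 0.581 + 1.111 + 1.356 + 0.301 + 1.051 + 1.244 + 1.102 + 1.034 = 8.406.

8.406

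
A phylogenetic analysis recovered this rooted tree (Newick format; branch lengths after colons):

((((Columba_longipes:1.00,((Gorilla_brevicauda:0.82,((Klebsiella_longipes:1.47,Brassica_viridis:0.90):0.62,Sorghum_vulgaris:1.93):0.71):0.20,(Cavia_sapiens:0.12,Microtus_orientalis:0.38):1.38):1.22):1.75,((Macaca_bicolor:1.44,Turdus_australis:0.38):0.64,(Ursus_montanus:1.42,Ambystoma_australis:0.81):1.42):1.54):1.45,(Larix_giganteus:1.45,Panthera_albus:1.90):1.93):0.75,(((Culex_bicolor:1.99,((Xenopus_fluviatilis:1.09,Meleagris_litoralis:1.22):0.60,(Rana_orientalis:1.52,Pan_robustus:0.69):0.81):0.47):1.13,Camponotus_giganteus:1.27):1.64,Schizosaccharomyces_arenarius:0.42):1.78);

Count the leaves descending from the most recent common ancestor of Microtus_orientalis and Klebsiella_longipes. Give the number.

The MRCA of Microtus_orientalis and Klebsiella_longipes is the node subtending ((Gorilla_brevicauda,((Klebsiella_longipes,Brassica_viridis),Sorghum_vulgaris)),(Cavia_sapiens,Microtus_orientalis)).
That clade contains 6 terminal taxa: Brassica_viridis, Cavia_sapiens, Gorilla_brevicauda, Klebsiella_longipes, Microtus_orientalis, Sorghum_vulgaris.

6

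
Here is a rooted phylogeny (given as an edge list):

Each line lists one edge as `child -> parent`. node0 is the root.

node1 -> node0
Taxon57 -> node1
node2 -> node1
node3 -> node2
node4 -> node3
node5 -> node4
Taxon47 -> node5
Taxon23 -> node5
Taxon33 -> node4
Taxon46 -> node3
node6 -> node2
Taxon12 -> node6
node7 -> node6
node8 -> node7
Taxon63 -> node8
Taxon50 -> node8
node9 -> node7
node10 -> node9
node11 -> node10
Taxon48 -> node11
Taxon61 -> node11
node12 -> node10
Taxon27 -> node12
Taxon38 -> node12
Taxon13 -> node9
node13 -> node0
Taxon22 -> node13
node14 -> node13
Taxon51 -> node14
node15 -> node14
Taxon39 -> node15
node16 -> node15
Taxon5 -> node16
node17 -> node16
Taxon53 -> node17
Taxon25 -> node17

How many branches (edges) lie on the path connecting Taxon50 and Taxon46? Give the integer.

The MRCA of Taxon50 and Taxon46 is the node subtending ((((Taxon47,Taxon23),Taxon33),Taxon46),(Taxon12,((Taxon63,Taxon50),(((Taxon48,Taxon61),(Taxon27,Taxon38)),Taxon13)))).
From Taxon50 up to that node: 4 branches. From Taxon46 up to the same node: 2 branches. Total: 4 + 2 = 6.

6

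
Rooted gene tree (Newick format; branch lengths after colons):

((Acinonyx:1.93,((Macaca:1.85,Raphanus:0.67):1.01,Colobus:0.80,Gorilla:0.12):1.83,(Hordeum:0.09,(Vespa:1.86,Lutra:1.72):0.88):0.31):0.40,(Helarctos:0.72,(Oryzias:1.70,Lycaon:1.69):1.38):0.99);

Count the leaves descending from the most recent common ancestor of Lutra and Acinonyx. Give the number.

The MRCA of Lutra and Acinonyx is the node subtending (Acinonyx,((Macaca,Raphanus),Colobus,Gorilla),(Hordeum,(Vespa,Lutra))).
That clade contains 8 terminal taxa: Acinonyx, Colobus, Gorilla, Hordeum, Lutra, Macaca, Raphanus, Vespa.

8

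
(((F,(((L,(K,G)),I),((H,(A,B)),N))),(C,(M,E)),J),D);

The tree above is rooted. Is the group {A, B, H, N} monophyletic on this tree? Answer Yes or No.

Yes

The most recent common ancestor of these taxa subtends ((H,(A,B)),N).
That clade has exactly 4 tips — every listed taxon and nothing else — so the group is monophyletic.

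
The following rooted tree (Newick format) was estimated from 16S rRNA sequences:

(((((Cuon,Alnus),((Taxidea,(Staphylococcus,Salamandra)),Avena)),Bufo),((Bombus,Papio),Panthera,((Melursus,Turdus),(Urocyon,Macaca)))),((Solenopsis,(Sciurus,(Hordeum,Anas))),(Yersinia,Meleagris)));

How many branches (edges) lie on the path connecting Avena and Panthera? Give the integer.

The MRCA of Avena and Panthera is the node subtending ((((Cuon,Alnus),((Taxidea,(Staphylococcus,Salamandra)),Avena)),Bufo),((Bombus,Papio),Panthera,((Melursus,Turdus),(Urocyon,Macaca)))).
From Avena up to that node: 4 branches. From Panthera up to the same node: 2 branches. Total: 4 + 2 = 6.

6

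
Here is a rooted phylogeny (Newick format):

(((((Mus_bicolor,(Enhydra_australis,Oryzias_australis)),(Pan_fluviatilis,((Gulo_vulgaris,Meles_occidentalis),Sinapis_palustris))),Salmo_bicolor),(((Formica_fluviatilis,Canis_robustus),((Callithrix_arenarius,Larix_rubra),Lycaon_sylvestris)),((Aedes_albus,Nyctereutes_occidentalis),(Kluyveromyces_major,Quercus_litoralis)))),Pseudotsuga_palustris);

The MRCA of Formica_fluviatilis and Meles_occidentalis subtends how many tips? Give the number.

The MRCA of Formica_fluviatilis and Meles_occidentalis is the node subtending ((((Mus_bicolor,(Enhydra_australis,Oryzias_australis)),(Pan_fluviatilis,((Gulo_vulgaris,Meles_occidentalis),Sinapis_palustris))),Salmo_bicolor),(((Formica_fluviatilis,Canis_robustus),((Callithrix_arenarius,Larix_rubra),Lycaon_sylvestris)),((Aedes_albus,Nyctereutes_occidentalis),(Kluyveromyces_major,Quercus_litoralis)))).
That clade contains 17 terminal taxa: Aedes_albus, Callithrix_arenarius, Canis_robustus, Enhydra_australis, Formica_fluviatilis, Gulo_vulgaris, Kluyveromyces_major, Larix_rubra, Lycaon_sylvestris, Meles_occidentalis, Mus_bicolor, Nyctereutes_occidentalis, Oryzias_australis, Pan_fluviatilis, Quercus_litoralis, Salmo_bicolor, Sinapis_palustris.

17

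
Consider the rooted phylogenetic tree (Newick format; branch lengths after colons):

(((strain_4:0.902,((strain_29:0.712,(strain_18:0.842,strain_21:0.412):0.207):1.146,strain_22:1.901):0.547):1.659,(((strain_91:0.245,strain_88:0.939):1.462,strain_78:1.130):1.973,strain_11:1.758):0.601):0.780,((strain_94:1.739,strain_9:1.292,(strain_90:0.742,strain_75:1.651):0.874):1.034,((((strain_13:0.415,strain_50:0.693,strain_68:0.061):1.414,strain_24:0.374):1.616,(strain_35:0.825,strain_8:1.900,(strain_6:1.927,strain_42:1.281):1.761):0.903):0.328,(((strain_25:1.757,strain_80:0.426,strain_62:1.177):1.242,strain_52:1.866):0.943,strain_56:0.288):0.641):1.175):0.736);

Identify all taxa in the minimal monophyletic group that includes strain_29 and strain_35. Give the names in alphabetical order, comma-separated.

strain_11, strain_13, strain_18, strain_21, strain_22, strain_24, strain_25, strain_29, strain_35, strain_4, strain_42, strain_50, strain_52, strain_56, strain_6, strain_62, strain_68, strain_75, strain_78, strain_8, strain_80, strain_88, strain_9, strain_90, strain_91, strain_94

Tracing strain_29: it sits inside (strain_29,(strain_18,strain_21)).
Tracing strain_35: it sits inside (strain_35,strain_8,(strain_6,strain_42)).
The smallest clade enclosing both is the whole tree (their MRCA is the root), so the answer is all 26 tips in alphabetical order.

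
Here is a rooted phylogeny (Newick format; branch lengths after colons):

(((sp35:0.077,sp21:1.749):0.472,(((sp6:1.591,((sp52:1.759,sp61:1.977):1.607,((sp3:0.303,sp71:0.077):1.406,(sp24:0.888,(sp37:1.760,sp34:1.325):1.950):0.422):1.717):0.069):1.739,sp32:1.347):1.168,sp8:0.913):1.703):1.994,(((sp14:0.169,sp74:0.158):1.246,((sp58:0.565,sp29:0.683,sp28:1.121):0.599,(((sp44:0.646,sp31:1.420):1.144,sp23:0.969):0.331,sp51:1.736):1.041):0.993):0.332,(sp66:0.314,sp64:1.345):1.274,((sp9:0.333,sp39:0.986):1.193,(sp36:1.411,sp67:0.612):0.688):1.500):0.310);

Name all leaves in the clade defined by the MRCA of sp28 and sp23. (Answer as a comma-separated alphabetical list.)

sp23, sp28, sp29, sp31, sp44, sp51, sp58

Tracing sp28: it sits inside (sp58,sp29,sp28).
Tracing sp23: it sits inside ((sp44,sp31),sp23).
The smallest clade enclosing both is ((sp58,sp29,sp28),(((sp44,sp31),sp23),sp51)); the answer is its 7 terminal taxa in alphabetical order.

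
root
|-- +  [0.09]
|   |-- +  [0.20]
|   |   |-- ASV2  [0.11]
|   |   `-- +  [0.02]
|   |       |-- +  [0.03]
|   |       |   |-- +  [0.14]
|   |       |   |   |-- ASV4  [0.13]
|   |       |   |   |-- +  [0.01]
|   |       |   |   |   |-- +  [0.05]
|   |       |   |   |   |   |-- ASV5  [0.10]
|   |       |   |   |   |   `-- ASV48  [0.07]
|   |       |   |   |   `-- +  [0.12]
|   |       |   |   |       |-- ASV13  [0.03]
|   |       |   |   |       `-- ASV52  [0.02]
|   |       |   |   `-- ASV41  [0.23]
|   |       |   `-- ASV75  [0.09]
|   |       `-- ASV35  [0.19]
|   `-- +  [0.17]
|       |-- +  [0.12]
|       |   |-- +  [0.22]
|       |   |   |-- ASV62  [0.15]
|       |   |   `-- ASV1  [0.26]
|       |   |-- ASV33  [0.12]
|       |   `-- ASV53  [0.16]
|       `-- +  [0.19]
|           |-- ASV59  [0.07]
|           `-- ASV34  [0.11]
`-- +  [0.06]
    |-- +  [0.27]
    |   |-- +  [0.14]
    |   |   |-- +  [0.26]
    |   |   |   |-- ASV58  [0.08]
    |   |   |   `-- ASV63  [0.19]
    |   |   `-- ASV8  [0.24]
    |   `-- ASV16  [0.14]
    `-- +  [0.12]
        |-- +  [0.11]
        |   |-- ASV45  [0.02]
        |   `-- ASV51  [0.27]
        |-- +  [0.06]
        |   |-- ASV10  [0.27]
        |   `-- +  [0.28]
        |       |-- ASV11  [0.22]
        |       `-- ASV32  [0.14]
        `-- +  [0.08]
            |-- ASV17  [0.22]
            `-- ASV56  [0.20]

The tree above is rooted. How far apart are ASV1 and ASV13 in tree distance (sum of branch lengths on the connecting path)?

1.32

The path runs ASV1 → … → MRCA → … → ASV13; the MRCA is the node subtending ((ASV2,(((ASV4,((ASV5,ASV48),(ASV13,ASV52)),ASV41),ASV75),ASV35)),(((ASV62,ASV1),ASV33,ASV53),(ASV59,ASV34))).
Branch lengths along that path: 0.26 + 0.22 + 0.12 + 0.17 + 0.20 + 0.02 + 0.03 + 0.14 + 0.01 + 0.12 + 0.03 = 1.32.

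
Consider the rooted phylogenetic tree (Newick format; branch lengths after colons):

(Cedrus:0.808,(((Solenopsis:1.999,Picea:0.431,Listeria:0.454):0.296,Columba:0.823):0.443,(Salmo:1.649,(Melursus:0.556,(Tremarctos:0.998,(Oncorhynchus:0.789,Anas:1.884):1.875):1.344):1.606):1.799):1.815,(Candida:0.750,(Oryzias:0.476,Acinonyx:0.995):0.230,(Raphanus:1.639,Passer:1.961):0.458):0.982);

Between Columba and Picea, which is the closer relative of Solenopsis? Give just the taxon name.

The MRCA of Solenopsis and Picea subtends (Solenopsis,Picea,Listeria) (3 taxa).
The MRCA of Solenopsis and Columba subtends ((Solenopsis,Picea,Listeria),Columba) (4 taxa).
The first is nested inside the second, so Solenopsis shares a more recent common ancestor with Picea.

Picea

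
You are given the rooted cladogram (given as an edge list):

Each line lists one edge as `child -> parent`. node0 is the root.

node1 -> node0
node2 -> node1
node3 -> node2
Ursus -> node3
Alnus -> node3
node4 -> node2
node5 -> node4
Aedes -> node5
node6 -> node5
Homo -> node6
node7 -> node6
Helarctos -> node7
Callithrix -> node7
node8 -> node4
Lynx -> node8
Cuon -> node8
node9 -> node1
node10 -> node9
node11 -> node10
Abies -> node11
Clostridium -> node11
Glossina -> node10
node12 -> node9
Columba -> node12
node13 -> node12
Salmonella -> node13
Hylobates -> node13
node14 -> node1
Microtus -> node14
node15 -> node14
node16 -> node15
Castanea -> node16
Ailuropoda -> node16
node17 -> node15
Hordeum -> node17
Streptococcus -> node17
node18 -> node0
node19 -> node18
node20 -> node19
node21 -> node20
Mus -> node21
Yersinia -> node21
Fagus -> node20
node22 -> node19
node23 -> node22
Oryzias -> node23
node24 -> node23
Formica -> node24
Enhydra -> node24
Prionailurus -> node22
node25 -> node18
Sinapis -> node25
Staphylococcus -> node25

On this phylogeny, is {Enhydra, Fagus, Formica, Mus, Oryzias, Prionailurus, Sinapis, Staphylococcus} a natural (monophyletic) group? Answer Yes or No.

No

The MRCA of the listed taxa subtends ((((Mus,Yersinia),Fagus),((Oryzias,(Formica,Enhydra)),Prionailurus)),(Sinapis,Staphylococcus)).
That clade also contains Yersinia, which is not in the proposed group, so the group is not monophyletic.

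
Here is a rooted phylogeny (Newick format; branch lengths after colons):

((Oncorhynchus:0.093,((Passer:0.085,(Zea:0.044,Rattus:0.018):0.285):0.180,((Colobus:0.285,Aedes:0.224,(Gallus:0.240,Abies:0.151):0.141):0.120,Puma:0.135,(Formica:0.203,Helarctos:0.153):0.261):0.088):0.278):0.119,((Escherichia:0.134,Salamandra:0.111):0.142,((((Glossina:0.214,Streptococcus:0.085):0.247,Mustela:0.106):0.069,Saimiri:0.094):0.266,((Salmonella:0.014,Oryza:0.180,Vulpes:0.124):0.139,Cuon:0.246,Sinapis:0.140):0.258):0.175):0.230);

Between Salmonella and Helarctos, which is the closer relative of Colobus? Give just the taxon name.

Helarctos

The MRCA of Colobus and Helarctos subtends ((Colobus,Aedes,(Gallus,Abies)),Puma,(Formica,Helarctos)) (7 taxa).
The MRCA of Colobus and Salmonella is the root, subtending the entire tree (22 taxa).
The first is nested inside the second, so Colobus shares a more recent common ancestor with Helarctos.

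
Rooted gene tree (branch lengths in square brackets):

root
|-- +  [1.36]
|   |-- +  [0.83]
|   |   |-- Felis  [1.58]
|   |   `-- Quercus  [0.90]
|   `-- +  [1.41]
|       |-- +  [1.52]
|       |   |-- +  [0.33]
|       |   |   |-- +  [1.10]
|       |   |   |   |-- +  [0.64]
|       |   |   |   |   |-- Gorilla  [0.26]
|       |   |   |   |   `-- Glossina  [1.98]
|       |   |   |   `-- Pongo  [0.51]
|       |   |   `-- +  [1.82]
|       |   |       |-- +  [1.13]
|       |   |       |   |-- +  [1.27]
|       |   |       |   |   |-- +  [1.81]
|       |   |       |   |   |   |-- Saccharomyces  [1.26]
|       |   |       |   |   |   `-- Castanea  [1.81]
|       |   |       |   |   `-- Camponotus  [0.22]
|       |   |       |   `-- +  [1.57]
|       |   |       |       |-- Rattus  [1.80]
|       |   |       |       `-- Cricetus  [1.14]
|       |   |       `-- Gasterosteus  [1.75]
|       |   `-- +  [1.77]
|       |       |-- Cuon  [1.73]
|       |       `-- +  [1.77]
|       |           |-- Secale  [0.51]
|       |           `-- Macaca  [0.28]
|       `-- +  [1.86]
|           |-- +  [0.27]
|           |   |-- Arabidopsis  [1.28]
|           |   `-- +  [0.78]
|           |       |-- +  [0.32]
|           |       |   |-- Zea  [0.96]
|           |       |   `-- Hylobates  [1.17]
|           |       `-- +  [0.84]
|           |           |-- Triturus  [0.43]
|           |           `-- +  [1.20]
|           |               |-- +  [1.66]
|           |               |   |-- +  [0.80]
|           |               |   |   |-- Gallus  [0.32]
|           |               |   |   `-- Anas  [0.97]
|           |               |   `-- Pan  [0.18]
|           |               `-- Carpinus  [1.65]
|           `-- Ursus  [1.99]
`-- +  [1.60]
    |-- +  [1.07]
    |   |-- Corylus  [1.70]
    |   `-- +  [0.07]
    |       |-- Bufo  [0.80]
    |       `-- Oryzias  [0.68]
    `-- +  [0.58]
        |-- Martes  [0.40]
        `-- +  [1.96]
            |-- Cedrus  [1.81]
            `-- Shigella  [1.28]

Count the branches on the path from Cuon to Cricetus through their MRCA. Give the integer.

7

The MRCA of Cuon and Cricetus is the node subtending ((((Gorilla,Glossina),Pongo),((((Saccharomyces,Castanea),Camponotus),(Rattus,Cricetus)),Gasterosteus)),(Cuon,(Secale,Macaca))).
From Cuon up to that node: 2 branches. From Cricetus up to the same node: 5 branches. Total: 2 + 5 = 7.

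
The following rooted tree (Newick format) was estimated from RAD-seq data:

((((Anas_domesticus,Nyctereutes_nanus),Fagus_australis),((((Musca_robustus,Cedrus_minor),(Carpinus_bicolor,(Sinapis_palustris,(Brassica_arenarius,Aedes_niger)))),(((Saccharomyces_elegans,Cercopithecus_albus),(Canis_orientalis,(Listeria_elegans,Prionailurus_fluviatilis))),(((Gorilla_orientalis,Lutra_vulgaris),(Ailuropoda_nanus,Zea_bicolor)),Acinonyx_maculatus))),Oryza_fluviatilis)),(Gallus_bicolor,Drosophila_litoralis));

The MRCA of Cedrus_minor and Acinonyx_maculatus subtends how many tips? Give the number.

16

The MRCA of Cedrus_minor and Acinonyx_maculatus is the node subtending (((Musca_robustus,Cedrus_minor),(Carpinus_bicolor,(Sinapis_palustris,(Brassica_arenarius,Aedes_niger)))),(((Saccharomyces_elegans,Cercopithecus_albus),(Canis_orientalis,(Listeria_elegans,Prionailurus_fluviatilis))),(((Gorilla_orientalis,Lutra_vulgaris),(Ailuropoda_nanus,Zea_bicolor)),Acinonyx_maculatus))).
That clade contains 16 terminal taxa: Acinonyx_maculatus, Aedes_niger, Ailuropoda_nanus, Brassica_arenarius, Canis_orientalis, Carpinus_bicolor, Cedrus_minor, Cercopithecus_albus, Gorilla_orientalis, Listeria_elegans, Lutra_vulgaris, Musca_robustus, Prionailurus_fluviatilis, Saccharomyces_elegans, Sinapis_palustris, Zea_bicolor.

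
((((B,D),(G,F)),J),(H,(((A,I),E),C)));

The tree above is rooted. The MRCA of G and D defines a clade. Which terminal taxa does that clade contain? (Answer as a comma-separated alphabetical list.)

B, D, F, G

Tracing G: it sits inside (G,F).
Tracing D: it sits inside (B,D).
The smallest clade enclosing both is ((B,D),(G,F)); the answer is its 4 terminal taxa in alphabetical order.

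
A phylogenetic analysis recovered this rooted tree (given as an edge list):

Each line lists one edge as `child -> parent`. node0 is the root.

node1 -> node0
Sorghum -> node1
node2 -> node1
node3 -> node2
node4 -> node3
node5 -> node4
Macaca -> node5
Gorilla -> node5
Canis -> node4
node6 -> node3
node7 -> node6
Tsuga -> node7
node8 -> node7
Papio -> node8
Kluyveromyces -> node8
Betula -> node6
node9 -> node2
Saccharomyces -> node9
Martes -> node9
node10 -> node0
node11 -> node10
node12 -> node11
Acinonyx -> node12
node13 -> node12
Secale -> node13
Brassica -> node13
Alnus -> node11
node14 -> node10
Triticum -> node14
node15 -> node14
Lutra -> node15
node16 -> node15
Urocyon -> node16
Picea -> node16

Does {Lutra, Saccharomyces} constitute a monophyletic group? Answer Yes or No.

No

The MRCA of the listed taxa is the root, so the smallest clade containing them is the whole tree.
That clade also contains Acinonyx, Alnus, Betula, Brassica, Canis, Gorilla, Kluyveromyces, Macaca, Martes, Papio, Picea, Secale, Sorghum, Triticum, Tsuga, Urocyon, which are not in the proposed group, so the group is not monophyletic.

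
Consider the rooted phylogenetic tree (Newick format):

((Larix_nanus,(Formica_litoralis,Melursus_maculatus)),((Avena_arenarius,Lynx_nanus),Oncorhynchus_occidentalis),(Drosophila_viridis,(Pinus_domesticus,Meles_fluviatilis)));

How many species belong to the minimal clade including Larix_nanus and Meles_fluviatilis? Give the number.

The MRCA of Larix_nanus and Meles_fluviatilis is the root, so the clade is the entire tree.
That clade contains 9 terminal taxa: Avena_arenarius, Drosophila_viridis, Formica_litoralis, Larix_nanus, Lynx_nanus, Meles_fluviatilis, Melursus_maculatus, Oncorhynchus_occidentalis, Pinus_domesticus.

9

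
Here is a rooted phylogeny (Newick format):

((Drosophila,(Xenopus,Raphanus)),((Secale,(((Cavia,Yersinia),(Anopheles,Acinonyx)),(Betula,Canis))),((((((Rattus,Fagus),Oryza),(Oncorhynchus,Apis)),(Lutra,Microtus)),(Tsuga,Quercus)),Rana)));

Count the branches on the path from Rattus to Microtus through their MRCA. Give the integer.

6

The MRCA of Rattus and Microtus is the node subtending ((((Rattus,Fagus),Oryza),(Oncorhynchus,Apis)),(Lutra,Microtus)).
From Rattus up to that node: 4 branches. From Microtus up to the same node: 2 branches. Total: 4 + 2 = 6.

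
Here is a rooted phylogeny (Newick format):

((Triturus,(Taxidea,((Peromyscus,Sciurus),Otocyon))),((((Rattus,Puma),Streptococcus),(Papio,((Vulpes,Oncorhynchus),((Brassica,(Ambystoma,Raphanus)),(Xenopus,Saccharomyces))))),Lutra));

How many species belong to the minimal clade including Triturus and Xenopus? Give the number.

17

The MRCA of Triturus and Xenopus is the root, so the clade is the entire tree.
That clade contains 17 terminal taxa: Ambystoma, Brassica, Lutra, Oncorhynchus, Otocyon, Papio, Peromyscus, Puma, Raphanus, Rattus, Saccharomyces, Sciurus, Streptococcus, Taxidea, Triturus, Vulpes, Xenopus.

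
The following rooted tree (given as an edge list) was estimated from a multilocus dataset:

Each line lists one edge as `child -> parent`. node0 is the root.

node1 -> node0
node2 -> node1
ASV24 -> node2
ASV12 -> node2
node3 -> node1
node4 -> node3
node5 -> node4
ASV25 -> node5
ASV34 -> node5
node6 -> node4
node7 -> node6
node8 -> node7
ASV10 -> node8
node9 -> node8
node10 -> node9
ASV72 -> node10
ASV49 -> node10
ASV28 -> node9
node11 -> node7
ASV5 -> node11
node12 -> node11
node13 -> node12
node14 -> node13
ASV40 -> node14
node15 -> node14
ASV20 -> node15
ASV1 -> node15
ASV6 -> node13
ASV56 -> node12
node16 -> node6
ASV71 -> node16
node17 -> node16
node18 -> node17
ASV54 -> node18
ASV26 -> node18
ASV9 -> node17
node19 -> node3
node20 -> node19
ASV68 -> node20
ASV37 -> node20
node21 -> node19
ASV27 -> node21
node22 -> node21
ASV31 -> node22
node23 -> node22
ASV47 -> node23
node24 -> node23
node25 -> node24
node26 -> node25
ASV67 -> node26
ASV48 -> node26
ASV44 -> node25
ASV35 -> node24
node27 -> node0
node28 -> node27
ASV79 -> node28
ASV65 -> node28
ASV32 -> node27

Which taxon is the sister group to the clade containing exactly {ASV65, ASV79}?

ASV32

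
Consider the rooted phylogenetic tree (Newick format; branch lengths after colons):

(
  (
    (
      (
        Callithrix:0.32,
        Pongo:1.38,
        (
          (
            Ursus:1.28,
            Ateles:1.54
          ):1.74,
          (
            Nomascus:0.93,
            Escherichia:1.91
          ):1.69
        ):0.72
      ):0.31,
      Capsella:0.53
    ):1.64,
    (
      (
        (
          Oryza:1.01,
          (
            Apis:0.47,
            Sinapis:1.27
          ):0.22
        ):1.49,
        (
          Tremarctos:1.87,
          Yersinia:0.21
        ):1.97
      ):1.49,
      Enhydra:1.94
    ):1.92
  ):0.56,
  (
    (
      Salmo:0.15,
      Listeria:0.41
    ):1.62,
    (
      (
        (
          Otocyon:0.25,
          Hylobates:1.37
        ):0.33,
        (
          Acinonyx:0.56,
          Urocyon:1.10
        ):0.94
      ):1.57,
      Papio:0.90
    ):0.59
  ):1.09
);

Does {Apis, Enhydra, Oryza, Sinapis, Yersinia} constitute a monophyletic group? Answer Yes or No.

The MRCA of the listed taxa subtends (((Oryza,(Apis,Sinapis)),(Tremarctos,Yersinia)),Enhydra).
That clade also contains Tremarctos, which is not in the proposed group, so the group is not monophyletic.

No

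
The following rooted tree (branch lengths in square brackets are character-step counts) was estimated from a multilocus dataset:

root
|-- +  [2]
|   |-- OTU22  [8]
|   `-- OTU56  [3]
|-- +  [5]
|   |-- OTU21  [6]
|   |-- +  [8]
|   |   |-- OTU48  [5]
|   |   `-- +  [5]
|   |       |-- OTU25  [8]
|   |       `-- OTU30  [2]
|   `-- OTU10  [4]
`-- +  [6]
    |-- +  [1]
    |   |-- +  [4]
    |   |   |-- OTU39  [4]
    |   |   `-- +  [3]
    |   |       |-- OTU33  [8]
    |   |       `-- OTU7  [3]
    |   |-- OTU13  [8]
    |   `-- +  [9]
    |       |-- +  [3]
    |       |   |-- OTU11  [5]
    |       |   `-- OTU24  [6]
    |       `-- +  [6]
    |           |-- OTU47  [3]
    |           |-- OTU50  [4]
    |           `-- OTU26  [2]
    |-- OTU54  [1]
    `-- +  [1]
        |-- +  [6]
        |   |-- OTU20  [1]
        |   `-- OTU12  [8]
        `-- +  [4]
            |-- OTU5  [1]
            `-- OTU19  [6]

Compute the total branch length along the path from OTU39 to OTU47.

The path runs OTU39 → … → MRCA → … → OTU47; the MRCA is the node subtending ((OTU39,(OTU33,OTU7)),OTU13,((OTU11,OTU24),(OTU47,OTU50,OTU26))).
Branch lengths along that path: 4 + 4 + 9 + 6 + 3 = 26.

26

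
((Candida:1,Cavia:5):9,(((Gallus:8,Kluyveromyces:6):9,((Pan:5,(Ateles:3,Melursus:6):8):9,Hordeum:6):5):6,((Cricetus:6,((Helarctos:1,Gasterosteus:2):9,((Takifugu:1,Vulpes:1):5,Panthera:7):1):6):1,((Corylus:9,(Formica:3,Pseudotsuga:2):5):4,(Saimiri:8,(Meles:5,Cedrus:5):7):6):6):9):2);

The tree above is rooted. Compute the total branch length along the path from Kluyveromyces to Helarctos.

The path runs Kluyveromyces → … → MRCA → … → Helarctos; the MRCA is the node subtending (((Gallus,Kluyveromyces),((Pan,(Ateles,Melursus)),Hordeum)),((Cricetus,((Helarctos,Gasterosteus),((Takifugu,Vulpes),Panthera))),((Corylus,(Formica,Pseudotsuga)),(Saimiri,(Meles,Cedrus))))).
Branch lengths along that path: 6 + 9 + 6 + 9 + 1 + 6 + 9 + 1 = 47.

47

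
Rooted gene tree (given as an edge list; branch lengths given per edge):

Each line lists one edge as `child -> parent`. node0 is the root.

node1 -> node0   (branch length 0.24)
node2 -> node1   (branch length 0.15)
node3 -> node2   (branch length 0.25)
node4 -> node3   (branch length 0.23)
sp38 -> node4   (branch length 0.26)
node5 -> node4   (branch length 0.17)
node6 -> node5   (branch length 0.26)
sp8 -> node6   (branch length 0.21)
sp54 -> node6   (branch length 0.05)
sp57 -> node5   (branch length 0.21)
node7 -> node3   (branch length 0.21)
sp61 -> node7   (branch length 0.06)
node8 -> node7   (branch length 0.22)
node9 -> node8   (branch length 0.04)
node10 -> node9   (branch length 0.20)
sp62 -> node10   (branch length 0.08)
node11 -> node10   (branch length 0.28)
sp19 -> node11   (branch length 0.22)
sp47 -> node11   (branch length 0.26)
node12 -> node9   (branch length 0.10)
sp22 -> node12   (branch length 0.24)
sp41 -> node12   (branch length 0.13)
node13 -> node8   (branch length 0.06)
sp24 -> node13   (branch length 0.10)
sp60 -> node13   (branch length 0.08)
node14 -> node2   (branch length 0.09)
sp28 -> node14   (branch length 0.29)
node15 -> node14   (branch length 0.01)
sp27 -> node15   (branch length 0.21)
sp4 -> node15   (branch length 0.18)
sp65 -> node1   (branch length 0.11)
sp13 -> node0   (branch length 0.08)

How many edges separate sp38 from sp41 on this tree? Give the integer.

The MRCA of sp38 and sp41 is the node subtending ((sp38,((sp8,sp54),sp57)),(sp61,(((sp62,(sp19,sp47)),(sp22,sp41)),(sp24,sp60)))).
From sp38 up to that node: 2 branches. From sp41 up to the same node: 5 branches. Total: 2 + 5 = 7.

7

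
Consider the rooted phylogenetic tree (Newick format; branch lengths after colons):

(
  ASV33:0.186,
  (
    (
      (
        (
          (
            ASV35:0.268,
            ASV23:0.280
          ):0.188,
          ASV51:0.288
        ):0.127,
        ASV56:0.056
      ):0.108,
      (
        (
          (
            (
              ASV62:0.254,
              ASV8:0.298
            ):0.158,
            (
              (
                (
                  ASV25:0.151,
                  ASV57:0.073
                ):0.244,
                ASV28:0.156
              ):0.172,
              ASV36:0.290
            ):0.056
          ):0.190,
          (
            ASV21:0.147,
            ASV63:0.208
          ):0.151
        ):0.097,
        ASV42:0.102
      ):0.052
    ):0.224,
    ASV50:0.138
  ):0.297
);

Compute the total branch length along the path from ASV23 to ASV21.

1.150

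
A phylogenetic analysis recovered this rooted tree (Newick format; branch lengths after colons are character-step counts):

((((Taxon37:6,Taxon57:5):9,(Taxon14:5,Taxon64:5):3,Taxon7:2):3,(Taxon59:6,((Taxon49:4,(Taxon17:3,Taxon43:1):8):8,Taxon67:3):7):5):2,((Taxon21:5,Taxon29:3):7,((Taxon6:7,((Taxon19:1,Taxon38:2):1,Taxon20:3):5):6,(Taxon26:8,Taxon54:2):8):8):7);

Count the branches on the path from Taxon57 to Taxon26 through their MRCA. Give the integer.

8

The MRCA of Taxon57 and Taxon26 is the root of the tree.
From Taxon57 up to that node: 4 branches. From Taxon26 up to the same node: 4 branches. Total: 4 + 4 = 8.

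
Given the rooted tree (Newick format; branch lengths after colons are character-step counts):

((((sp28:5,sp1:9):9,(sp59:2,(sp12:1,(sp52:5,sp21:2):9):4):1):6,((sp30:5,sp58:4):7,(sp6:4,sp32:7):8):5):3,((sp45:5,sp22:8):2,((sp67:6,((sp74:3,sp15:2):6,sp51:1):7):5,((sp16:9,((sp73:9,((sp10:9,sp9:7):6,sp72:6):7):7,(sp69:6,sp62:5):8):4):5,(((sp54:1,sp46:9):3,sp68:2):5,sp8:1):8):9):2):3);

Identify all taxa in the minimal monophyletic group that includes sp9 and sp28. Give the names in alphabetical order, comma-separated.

Tracing sp9: it sits inside (sp10,sp9).
Tracing sp28: it sits inside (sp28,sp1).
The smallest clade enclosing both is the whole tree (their MRCA is the root), so the answer is all 27 tips in alphabetical order.

sp1, sp10, sp12, sp15, sp16, sp21, sp22, sp28, sp30, sp32, sp45, sp46, sp51, sp52, sp54, sp58, sp59, sp6, sp62, sp67, sp68, sp69, sp72, sp73, sp74, sp8, sp9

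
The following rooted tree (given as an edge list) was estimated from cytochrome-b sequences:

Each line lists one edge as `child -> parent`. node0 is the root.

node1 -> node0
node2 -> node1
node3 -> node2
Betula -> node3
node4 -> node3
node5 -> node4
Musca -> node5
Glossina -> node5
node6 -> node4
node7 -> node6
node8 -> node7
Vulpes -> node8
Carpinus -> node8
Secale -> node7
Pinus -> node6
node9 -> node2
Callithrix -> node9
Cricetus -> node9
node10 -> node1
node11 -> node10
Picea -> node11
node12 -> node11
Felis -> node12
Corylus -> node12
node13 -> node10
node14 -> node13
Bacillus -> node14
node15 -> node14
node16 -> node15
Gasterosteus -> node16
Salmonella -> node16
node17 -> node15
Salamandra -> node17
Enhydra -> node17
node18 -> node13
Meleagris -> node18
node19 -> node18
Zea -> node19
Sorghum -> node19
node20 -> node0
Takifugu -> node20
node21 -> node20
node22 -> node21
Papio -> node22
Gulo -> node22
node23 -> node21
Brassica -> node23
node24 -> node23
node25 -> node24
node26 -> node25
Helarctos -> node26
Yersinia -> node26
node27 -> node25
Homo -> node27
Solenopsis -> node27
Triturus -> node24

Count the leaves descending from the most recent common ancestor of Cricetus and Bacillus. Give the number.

20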